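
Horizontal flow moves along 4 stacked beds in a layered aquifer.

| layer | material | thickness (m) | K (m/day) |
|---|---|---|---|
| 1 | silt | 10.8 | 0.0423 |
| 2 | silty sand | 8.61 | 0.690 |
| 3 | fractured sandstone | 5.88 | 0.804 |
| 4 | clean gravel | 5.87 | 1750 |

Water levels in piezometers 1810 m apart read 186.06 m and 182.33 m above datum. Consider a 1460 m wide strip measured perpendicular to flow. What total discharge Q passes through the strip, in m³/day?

Flow is parallel to layering, so each bed carries its own Darcy discharge and the transmissivities add.
Σ(K_i·b_i) = 0.0423×10.8 + 0.690×8.61 + 0.804×5.88 + 1750×5.87 = 10284 m²/day.
Hydraulic gradient i = (186.06 − 182.33) / 1810 = 3.73 / 1810 = 0.002061.
Q = Σ(K_i·b_i) · W · i = 10284 × 1460 × 0.002061 = 30941 m³/day.

30900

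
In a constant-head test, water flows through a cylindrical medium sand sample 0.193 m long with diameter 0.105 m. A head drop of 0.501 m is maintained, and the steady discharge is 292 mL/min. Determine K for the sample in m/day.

Cross-sectional area A = π·(d/2)² = π × (0.105/2)² = 0.008659 m².
Convert discharge: 292 mL/min = 4.867e-06 m³/s.
Darcy's law rearranged: K = Q·L / (A·Δh) = 4.867e-06 × 0.193 / (0.008659 × 0.501) = 0.0002165 m/s = 18.71 m/day.

18.7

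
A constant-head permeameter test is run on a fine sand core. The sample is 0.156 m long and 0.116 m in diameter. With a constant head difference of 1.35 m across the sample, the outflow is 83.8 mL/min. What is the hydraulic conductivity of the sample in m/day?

Cross-sectional area A = π·(d/2)² = π × (0.116/2)² = 0.01057 m².
Convert discharge: 83.8 mL/min = 1.397e-06 m³/s.
Darcy's law rearranged: K = Q·L / (A·Δh) = 1.397e-06 × 0.156 / (0.01057 × 1.35) = 1.527e-05 m/s = 1.319 m/day.

1.32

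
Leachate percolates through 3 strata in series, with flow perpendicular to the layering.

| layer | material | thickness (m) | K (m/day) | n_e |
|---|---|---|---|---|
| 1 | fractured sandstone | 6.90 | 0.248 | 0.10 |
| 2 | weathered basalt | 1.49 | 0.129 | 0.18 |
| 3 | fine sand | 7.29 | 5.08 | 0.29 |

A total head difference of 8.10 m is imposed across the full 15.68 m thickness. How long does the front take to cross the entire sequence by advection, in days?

15.5

With flow normal to the layers, continuity requires the same specific discharge q through every layer.
Σ(b_i/K_i) = 6.90/0.248 + 1.49/0.129 + 7.29/5.08 = 40.81 d.
q = Δh / Σ(b_i/K_i) = 8.10 / 40.81 = 0.1985 m/day.
In each layer the seepage velocity is v_i = q/n_i, so the layer transit time is t_i = b_i·n_i / q:
  layer 1 (fractured sandstone): t_1 = 6.90 × 0.10 / 0.1985 = 3.476 d
  layer 2 (weathered basalt): t_2 = 1.49 × 0.18 / 0.1985 = 1.351 d
  layer 3 (fine sand): t_3 = 7.29 × 0.29 / 0.1985 = 10.65 d
Total t = Σ t_i = 15.48 days.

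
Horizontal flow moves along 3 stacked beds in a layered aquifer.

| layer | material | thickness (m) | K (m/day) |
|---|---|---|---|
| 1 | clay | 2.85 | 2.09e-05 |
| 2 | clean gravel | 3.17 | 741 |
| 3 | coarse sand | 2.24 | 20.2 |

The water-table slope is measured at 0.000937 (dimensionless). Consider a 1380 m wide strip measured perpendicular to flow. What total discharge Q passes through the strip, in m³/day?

Flow is parallel to layering, so each bed carries its own Darcy discharge and the transmissivities add.
Σ(K_i·b_i) = 2.09e-05×2.85 + 741×3.17 + 20.2×2.24 = 2394 m²/day.
Hydraulic gradient i = 0.000937.
Q = Σ(K_i·b_i) · W · i = 2394 × 1380 × 0.0009370 = 3096 m³/day.

3100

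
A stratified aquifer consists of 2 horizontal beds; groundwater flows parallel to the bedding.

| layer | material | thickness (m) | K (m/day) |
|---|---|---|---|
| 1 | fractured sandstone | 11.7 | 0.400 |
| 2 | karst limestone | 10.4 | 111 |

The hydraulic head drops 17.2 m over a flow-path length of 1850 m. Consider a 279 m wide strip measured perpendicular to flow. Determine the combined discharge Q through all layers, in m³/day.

Flow is parallel to layering, so each bed carries its own Darcy discharge and the transmissivities add.
Σ(K_i·b_i) = 0.400×11.7 + 111×10.4 = 1159 m²/day.
Hydraulic gradient i = Δh / L = 17.2 / 1850 = 0.009297.
Q = Σ(K_i·b_i) · W · i = 1159 × 279 × 0.009297 = 3007 m³/day.

3010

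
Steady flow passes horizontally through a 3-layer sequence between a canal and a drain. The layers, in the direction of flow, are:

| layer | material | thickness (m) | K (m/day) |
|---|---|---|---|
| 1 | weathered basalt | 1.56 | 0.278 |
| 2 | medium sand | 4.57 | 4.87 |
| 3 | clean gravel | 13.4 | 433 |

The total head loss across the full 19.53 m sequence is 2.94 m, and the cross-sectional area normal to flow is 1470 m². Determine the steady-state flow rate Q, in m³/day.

Flow is perpendicular to layering, so the layers act in series and the equivalent K is the thickness-weighted harmonic mean.
Total thickness L = 1.56 + 4.57 + 13.4 = 19.53 m.
Σ(b_i/K_i) = 1.56/0.278 + 4.57/4.87 + 13.4/433 = 6.581 d.
K_eq = L / Σ(b_i/K_i) = 19.53 / 6.581 = 2.968 m/day.
Q = K_eq · A · (Δh/L) = 2.968 × 1470 × (2.94/19.53) = 656.7 m³/day.

657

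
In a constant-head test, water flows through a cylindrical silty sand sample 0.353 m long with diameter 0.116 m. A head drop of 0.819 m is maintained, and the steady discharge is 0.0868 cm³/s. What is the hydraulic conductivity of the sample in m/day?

0.306

Cross-sectional area A = π·(d/2)² = π × (0.116/2)² = 0.01057 m².
Convert discharge: 0.0868 cm³/s = 8.680e-08 m³/s.
Darcy's law rearranged: K = Q·L / (A·Δh) = 8.680e-08 × 0.353 / (0.01057 × 0.819) = 3.540e-06 m/s = 0.3059 m/day.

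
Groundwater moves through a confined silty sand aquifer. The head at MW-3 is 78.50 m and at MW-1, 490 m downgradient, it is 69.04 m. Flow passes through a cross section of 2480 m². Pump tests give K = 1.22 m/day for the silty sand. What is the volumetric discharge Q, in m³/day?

Hydraulic gradient i = (78.50 − 69.04) / 490 = 9.46 / 490 = 0.01931.
Darcy's law: Q = K · A · i = 1.220 × 2480 × 0.01931 = 58.41 m³/day.

58.4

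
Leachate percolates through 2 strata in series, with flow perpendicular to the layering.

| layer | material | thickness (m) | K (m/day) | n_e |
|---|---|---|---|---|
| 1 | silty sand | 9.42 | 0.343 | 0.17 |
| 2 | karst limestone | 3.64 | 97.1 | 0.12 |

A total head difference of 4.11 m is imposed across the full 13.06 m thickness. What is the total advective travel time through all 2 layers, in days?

13.6

With flow normal to the layers, continuity requires the same specific discharge q through every layer.
Σ(b_i/K_i) = 9.42/0.343 + 3.64/97.1 = 27.50 d.
q = Δh / Σ(b_i/K_i) = 4.11 / 27.50 = 0.1494 m/day.
In each layer the seepage velocity is v_i = q/n_i, so the layer transit time is t_i = b_i·n_i / q:
  layer 1 (silty sand): t_1 = 9.42 × 0.17 / 0.1494 = 10.72 d
  layer 2 (karst limestone): t_2 = 3.64 × 0.12 / 0.1494 = 2.923 d
Total t = Σ t_i = 13.64 days.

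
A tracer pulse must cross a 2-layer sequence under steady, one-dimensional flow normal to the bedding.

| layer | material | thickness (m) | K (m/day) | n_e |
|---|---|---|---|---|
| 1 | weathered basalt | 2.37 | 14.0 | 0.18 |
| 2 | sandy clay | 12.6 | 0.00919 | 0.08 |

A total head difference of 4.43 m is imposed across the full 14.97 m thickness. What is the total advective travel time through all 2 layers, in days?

With flow normal to the layers, continuity requires the same specific discharge q through every layer.
Σ(b_i/K_i) = 2.37/14.0 + 12.6/0.00919 = 1371 d.
q = Δh / Σ(b_i/K_i) = 4.43 / 1371 = 0.003231 m/day.
In each layer the seepage velocity is v_i = q/n_i, so the layer transit time is t_i = b_i·n_i / q:
  layer 1 (weathered basalt): t_1 = 2.37 × 0.18 / 0.003231 = 132.0 d
  layer 2 (sandy clay): t_2 = 12.6 × 0.08 / 0.003231 = 312.0 d
Total t = Σ t_i = 444.1 days.

444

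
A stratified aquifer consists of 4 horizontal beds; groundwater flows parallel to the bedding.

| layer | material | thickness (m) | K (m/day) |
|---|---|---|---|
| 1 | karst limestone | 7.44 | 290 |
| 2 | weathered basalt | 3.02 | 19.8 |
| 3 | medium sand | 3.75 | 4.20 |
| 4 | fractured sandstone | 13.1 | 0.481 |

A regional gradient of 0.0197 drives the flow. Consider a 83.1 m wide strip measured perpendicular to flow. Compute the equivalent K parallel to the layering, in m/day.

Flow is parallel to layering, so each bed carries its own Darcy discharge and the transmissivities add.
Σ(K_i·b_i) = 290×7.44 + 19.8×3.02 + 4.20×3.75 + 0.481×13.1 = 2239 m²/day.
Total thickness b = 27.31 m, so K_eq = Σ(K_i·b_i)/b = 82.00 m/day.

82.0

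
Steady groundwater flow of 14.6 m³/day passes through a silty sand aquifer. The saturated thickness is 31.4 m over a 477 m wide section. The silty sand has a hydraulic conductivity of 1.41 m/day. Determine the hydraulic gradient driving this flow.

0.000691

Cross-sectional area A = 477 × 31.4 = 14978 m².
From Q = K·A·i, i = Q / (K·A) = 14.6 / (1.410 × 14978) = 0.0006913.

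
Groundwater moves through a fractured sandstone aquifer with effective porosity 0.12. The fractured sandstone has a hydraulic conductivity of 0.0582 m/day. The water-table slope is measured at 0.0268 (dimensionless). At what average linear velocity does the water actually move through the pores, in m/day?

Hydraulic gradient i = 0.0268.
Darcy flux q = K · i = 0.05820 × 0.02680 = 0.001560 m/day.
Seepage velocity v = q / n_e = 0.001560 / 0.12 = 0.01300 m/day.

0.0130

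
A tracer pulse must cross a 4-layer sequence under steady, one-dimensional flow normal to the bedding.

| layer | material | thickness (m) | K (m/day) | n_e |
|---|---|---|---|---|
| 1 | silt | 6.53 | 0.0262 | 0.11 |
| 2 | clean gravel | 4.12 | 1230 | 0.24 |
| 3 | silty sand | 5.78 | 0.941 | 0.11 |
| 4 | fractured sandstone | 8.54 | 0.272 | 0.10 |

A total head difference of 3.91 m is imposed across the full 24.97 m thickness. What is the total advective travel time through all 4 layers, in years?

With flow normal to the layers, continuity requires the same specific discharge q through every layer.
Σ(b_i/K_i) = 6.53/0.0262 + 4.12/1230 + 5.78/0.941 + 8.54/0.272 = 286.8 d.
q = Δh / Σ(b_i/K_i) = 3.91 / 286.8 = 0.01363 m/day.
In each layer the seepage velocity is v_i = q/n_i, so the layer transit time is t_i = b_i·n_i / q:
  layer 1 (silt): t_1 = 6.53 × 0.11 / 0.01363 = 52.68 d
  layer 2 (clean gravel): t_2 = 4.12 × 0.24 / 0.01363 = 72.52 d
  layer 3 (silty sand): t_3 = 5.78 × 0.11 / 0.01363 = 46.63 d
  layer 4 (fractured sandstone): t_4 = 8.54 × 0.10 / 0.01363 = 62.64 d
Total t = Σ t_i = 234.5 days = 0.6420 years.

0.642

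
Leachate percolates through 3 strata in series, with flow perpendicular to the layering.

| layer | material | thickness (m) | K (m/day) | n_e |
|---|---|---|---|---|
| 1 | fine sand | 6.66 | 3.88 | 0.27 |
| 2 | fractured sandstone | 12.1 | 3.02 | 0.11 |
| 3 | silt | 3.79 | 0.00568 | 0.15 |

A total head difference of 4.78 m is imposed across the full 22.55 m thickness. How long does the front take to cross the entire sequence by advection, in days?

521

With flow normal to the layers, continuity requires the same specific discharge q through every layer.
Σ(b_i/K_i) = 6.66/3.88 + 12.1/3.02 + 3.79/0.00568 = 673.0 d.
q = Δh / Σ(b_i/K_i) = 4.78 / 673.0 = 0.007103 m/day.
In each layer the seepage velocity is v_i = q/n_i, so the layer transit time is t_i = b_i·n_i / q:
  layer 1 (fine sand): t_1 = 6.66 × 0.27 / 0.007103 = 253.2 d
  layer 2 (fractured sandstone): t_2 = 12.1 × 0.11 / 0.007103 = 187.4 d
  layer 3 (silt): t_3 = 3.79 × 0.15 / 0.007103 = 80.04 d
Total t = Σ t_i = 520.6 days.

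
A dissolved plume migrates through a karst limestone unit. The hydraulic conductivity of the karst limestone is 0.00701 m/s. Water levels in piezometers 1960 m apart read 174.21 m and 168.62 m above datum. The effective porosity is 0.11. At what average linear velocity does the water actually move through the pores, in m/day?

Convert K: 0.00701 m/s × 86400 = 605.7 m/day.
Hydraulic gradient i = (174.21 − 168.62) / 1960 = 5.59 / 1960 = 0.002852.
Darcy flux q = K · i = 605.7 × 0.002852 = 1.727 m/day.
Seepage velocity v = q / n_e = 1.727 / 0.11 = 15.70 m/day.

15.7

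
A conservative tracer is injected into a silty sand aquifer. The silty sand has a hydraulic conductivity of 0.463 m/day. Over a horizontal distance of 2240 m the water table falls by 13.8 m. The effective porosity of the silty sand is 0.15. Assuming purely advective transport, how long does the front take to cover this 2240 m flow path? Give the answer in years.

Hydraulic gradient i = Δh / L = 13.8 / 2240 = 0.006161.
Darcy flux q = K · i = 0.4630 × 0.006161 = 0.002852 m/day.
Seepage velocity v = q / n_e = 0.002852 / 0.15 = 0.01902 m/day.
Travel time t = L / v = 2240 / 0.01902 = 1.178e+05 days = 322.5 years.

323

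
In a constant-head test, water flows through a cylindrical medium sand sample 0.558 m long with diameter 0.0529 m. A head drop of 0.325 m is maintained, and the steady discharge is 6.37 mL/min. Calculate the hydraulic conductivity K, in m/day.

7.17

Cross-sectional area A = π·(d/2)² = π × (0.0529/2)² = 0.002198 m².
Convert discharge: 6.37 mL/min = 1.062e-07 m³/s.
Darcy's law rearranged: K = Q·L / (A·Δh) = 1.062e-07 × 0.558 / (0.002198 × 0.325) = 8.293e-05 m/s = 7.166 m/day.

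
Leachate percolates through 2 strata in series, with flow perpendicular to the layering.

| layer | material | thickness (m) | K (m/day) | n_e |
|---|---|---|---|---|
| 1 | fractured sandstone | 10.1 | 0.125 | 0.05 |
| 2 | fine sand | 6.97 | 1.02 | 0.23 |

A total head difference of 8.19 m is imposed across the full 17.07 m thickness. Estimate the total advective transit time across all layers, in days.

22.6

With flow normal to the layers, continuity requires the same specific discharge q through every layer.
Σ(b_i/K_i) = 10.1/0.125 + 6.97/1.02 = 87.63 d.
q = Δh / Σ(b_i/K_i) = 8.19 / 87.63 = 0.09346 m/day.
In each layer the seepage velocity is v_i = q/n_i, so the layer transit time is t_i = b_i·n_i / q:
  layer 1 (fractured sandstone): t_1 = 10.1 × 0.05 / 0.09346 = 5.404 d
  layer 2 (fine sand): t_2 = 6.97 × 0.23 / 0.09346 = 17.15 d
Total t = Σ t_i = 22.56 days.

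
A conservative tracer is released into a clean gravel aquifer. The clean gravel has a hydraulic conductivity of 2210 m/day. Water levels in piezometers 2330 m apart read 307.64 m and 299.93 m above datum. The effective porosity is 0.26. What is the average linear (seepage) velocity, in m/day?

Hydraulic gradient i = (307.64 − 299.93) / 2330 = 7.71 / 2330 = 0.003309.
Darcy flux q = K · i = 2210 × 0.003309 = 7.313 m/day.
Seepage velocity v = q / n_e = 7.313 / 0.26 = 28.13 m/day.

28.1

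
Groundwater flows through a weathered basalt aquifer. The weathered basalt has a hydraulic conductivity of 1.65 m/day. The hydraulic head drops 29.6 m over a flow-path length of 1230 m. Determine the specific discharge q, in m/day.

0.0397

Hydraulic gradient i = Δh / L = 29.6 / 1230 = 0.02407.
Specific discharge q = K · i = 1.650 × 0.02407 = 0.03971 m/day.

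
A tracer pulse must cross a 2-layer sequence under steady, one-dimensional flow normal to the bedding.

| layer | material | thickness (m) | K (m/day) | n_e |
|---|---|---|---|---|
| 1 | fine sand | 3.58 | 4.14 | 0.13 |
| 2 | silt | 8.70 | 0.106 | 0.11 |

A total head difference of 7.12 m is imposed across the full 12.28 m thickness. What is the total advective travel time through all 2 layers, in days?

With flow normal to the layers, continuity requires the same specific discharge q through every layer.
Σ(b_i/K_i) = 3.58/4.14 + 8.70/0.106 = 82.94 d.
q = Δh / Σ(b_i/K_i) = 7.12 / 82.94 = 0.08584 m/day.
In each layer the seepage velocity is v_i = q/n_i, so the layer transit time is t_i = b_i·n_i / q:
  layer 1 (fine sand): t_1 = 3.58 × 0.13 / 0.08584 = 5.421 d
  layer 2 (silt): t_2 = 8.70 × 0.11 / 0.08584 = 11.15 d
Total t = Σ t_i = 16.57 days.

16.6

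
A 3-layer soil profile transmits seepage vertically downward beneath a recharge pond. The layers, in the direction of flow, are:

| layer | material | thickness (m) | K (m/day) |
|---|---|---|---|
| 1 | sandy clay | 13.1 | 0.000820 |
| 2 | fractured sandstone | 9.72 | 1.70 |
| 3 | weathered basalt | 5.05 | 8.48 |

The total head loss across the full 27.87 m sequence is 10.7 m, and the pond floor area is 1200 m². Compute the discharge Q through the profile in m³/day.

0.803

Flow is perpendicular to layering, so the layers act in series and the equivalent K is the thickness-weighted harmonic mean.
Total thickness L = 13.1 + 9.72 + 5.05 = 27.87 m.
Σ(b_i/K_i) = 13.1/0.000820 + 9.72/1.70 + 5.05/8.48 = 15982 d.
K_eq = L / Σ(b_i/K_i) = 27.87 / 15982 = 0.001744 m/day.
Q = K_eq · A · (Δh/L) = 0.001744 × 1200 × (10.7/27.87) = 0.8034 m³/day.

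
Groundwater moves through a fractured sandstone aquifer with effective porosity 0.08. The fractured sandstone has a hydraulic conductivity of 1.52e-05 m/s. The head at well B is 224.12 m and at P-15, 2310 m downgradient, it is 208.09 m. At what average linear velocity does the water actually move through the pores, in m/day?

Convert K: 1.52e-05 m/s × 86400 = 1.313 m/day.
Hydraulic gradient i = (224.12 − 208.09) / 2310 = 16.03 / 2310 = 0.006939.
Darcy flux q = K · i = 1.313 × 0.006939 = 0.009113 m/day.
Seepage velocity v = q / n_e = 0.009113 / 0.08 = 0.1139 m/day.

0.114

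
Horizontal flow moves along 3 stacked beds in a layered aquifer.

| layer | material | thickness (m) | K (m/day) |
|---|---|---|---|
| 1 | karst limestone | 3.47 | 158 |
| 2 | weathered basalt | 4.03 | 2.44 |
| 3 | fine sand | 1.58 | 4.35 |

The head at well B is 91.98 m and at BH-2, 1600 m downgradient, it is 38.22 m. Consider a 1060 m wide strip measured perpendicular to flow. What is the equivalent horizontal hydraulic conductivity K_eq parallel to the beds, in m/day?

62.2

Flow is parallel to layering, so each bed carries its own Darcy discharge and the transmissivities add.
Σ(K_i·b_i) = 158×3.47 + 2.44×4.03 + 4.35×1.58 = 565.0 m²/day.
Total thickness b = 9.080 m, so K_eq = Σ(K_i·b_i)/b = 62.22 m/day.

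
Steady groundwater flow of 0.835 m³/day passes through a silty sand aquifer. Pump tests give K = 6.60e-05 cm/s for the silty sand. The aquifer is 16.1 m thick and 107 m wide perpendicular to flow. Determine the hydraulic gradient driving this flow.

Convert K: 6.60e-05 cm/s × 864 = 0.05702 m/day.
Cross-sectional area A = 107 × 16.1 = 1723 m².
From Q = K·A·i, i = Q / (K·A) = 0.835 / (0.05702 × 1723) = 0.008500.

0.00850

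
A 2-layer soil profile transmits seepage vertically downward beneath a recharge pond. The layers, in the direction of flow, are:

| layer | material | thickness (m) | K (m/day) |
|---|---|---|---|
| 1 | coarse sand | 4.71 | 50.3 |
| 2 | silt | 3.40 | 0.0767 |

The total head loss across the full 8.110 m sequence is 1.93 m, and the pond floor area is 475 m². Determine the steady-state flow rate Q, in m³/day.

Flow is perpendicular to layering, so the layers act in series and the equivalent K is the thickness-weighted harmonic mean.
Total thickness L = 4.71 + 3.40 = 8.110 m.
Σ(b_i/K_i) = 4.71/50.3 + 3.40/0.0767 = 44.42 d.
K_eq = L / Σ(b_i/K_i) = 8.110 / 44.42 = 0.1826 m/day.
Q = K_eq · A · (Δh/L) = 0.1826 × 475 × (1.93/8.110) = 20.64 m³/day.

20.6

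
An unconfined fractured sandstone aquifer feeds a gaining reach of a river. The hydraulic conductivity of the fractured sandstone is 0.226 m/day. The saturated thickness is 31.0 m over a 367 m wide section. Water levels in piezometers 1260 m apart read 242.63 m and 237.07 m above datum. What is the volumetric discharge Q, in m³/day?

11.3

Cross-sectional area A = 367 × 31.0 = 11377 m².
Hydraulic gradient i = (242.63 − 237.07) / 1260 = 5.56 / 1260 = 0.004413.
Darcy's law: Q = K · A · i = 0.2260 × 11377 × 0.004413 = 11.35 m³/day.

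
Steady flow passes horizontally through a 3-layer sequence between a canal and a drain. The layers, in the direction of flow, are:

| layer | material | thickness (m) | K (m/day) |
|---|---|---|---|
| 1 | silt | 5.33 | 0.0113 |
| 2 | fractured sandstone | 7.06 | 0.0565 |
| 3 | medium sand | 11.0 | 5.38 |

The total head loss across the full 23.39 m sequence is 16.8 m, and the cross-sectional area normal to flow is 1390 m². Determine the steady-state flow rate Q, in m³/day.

39.0

Flow is perpendicular to layering, so the layers act in series and the equivalent K is the thickness-weighted harmonic mean.
Total thickness L = 5.33 + 7.06 + 11.0 = 23.39 m.
Σ(b_i/K_i) = 5.33/0.0113 + 7.06/0.0565 + 11.0/5.38 = 598.7 d.
K_eq = L / Σ(b_i/K_i) = 23.39 / 598.7 = 0.03907 m/day.
Q = K_eq · A · (Δh/L) = 0.03907 × 1390 × (16.8/23.39) = 39.01 m³/day.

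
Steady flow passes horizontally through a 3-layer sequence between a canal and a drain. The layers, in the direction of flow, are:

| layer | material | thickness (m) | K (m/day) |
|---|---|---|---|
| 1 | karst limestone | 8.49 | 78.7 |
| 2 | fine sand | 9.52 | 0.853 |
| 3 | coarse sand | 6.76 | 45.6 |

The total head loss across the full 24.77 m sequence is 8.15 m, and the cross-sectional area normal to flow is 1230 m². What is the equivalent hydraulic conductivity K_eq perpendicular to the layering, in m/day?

Flow is perpendicular to layering, so the layers act in series and the equivalent K is the thickness-weighted harmonic mean.
Total thickness L = 8.49 + 9.52 + 6.76 = 24.77 m.
Σ(b_i/K_i) = 8.49/78.7 + 9.52/0.853 + 6.76/45.6 = 11.42 d.
K_eq = L / Σ(b_i/K_i) = 24.77 / 11.42 = 2.170 m/day.

2.17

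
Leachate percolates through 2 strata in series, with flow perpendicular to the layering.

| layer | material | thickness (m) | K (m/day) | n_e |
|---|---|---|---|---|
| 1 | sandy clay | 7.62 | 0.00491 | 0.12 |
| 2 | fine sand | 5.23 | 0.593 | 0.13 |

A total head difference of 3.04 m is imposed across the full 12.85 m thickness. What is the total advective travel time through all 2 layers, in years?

2.24

With flow normal to the layers, continuity requires the same specific discharge q through every layer.
Σ(b_i/K_i) = 7.62/0.00491 + 5.23/0.593 = 1561 d.
q = Δh / Σ(b_i/K_i) = 3.04 / 1561 = 0.001948 m/day.
In each layer the seepage velocity is v_i = q/n_i, so the layer transit time is t_i = b_i·n_i / q:
  layer 1 (sandy clay): t_1 = 7.62 × 0.12 / 0.001948 = 469.5 d
  layer 2 (fine sand): t_2 = 5.23 × 0.13 / 0.001948 = 349.1 d
Total t = Σ t_i = 818.5 days = 2.241 years.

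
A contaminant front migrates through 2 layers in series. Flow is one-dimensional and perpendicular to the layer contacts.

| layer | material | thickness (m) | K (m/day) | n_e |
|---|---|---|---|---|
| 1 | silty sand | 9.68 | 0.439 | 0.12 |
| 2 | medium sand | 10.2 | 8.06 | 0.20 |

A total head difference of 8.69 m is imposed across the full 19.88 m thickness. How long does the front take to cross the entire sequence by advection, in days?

With flow normal to the layers, continuity requires the same specific discharge q through every layer.
Σ(b_i/K_i) = 9.68/0.439 + 10.2/8.06 = 23.32 d.
q = Δh / Σ(b_i/K_i) = 8.69 / 23.32 = 0.3727 m/day.
In each layer the seepage velocity is v_i = q/n_i, so the layer transit time is t_i = b_i·n_i / q:
  layer 1 (silty sand): t_1 = 9.68 × 0.12 / 0.3727 = 3.117 d
  layer 2 (medium sand): t_2 = 10.2 × 0.20 / 0.3727 = 5.473 d
Total t = Σ t_i = 8.590 days.

8.59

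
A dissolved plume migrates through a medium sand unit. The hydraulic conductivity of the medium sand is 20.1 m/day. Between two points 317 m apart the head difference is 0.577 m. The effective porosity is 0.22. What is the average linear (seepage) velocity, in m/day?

Hydraulic gradient i = Δh / L = 0.577 / 317 = 0.001820.
Darcy flux q = K · i = 20.10 × 0.001820 = 0.03659 m/day.
Seepage velocity v = q / n_e = 0.03659 / 0.22 = 0.1663 m/day.

0.166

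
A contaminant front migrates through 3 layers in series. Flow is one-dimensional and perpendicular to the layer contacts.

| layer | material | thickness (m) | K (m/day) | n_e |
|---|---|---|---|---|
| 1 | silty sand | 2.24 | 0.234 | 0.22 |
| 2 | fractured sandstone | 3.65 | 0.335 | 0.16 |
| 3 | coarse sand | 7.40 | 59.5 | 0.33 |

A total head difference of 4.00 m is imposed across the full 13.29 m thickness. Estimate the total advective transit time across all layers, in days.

With flow normal to the layers, continuity requires the same specific discharge q through every layer.
Σ(b_i/K_i) = 2.24/0.234 + 3.65/0.335 + 7.40/59.5 = 20.59 d.
q = Δh / Σ(b_i/K_i) = 4.00 / 20.59 = 0.1942 m/day.
In each layer the seepage velocity is v_i = q/n_i, so the layer transit time is t_i = b_i·n_i / q:
  layer 1 (silty sand): t_1 = 2.24 × 0.22 / 0.1942 = 2.537 d
  layer 2 (fractured sandstone): t_2 = 3.65 × 0.16 / 0.1942 = 3.007 d
  layer 3 (coarse sand): t_3 = 7.40 × 0.33 / 0.1942 = 12.57 d
Total t = Σ t_i = 18.12 days.

18.1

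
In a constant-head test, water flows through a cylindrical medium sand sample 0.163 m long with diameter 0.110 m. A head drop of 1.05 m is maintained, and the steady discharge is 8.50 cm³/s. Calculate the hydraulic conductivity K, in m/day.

12.0

Cross-sectional area A = π·(d/2)² = π × (0.110/2)² = 0.009503 m².
Convert discharge: 8.50 cm³/s = 8.500e-06 m³/s.
Darcy's law rearranged: K = Q·L / (A·Δh) = 8.500e-06 × 0.163 / (0.009503 × 1.05) = 0.0001388 m/s = 12.00 m/day.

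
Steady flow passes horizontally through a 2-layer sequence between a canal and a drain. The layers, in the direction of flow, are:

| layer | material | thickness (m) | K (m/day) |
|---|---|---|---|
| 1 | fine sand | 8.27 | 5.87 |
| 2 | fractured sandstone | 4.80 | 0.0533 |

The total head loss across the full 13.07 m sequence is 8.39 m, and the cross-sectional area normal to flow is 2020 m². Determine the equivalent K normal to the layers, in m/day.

0.143

Flow is perpendicular to layering, so the layers act in series and the equivalent K is the thickness-weighted harmonic mean.
Total thickness L = 8.27 + 4.80 = 13.07 m.
Σ(b_i/K_i) = 8.27/5.87 + 4.80/0.0533 = 91.47 d.
K_eq = L / Σ(b_i/K_i) = 13.07 / 91.47 = 0.1429 m/day.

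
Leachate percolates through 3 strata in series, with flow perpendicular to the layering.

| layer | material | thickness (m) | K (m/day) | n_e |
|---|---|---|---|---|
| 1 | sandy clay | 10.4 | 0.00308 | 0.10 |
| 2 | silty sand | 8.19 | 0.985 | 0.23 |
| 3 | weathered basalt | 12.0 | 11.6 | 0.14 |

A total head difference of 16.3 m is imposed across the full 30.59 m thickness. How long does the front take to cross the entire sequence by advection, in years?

2.62

With flow normal to the layers, continuity requires the same specific discharge q through every layer.
Σ(b_i/K_i) = 10.4/0.00308 + 8.19/0.985 + 12.0/11.6 = 3386 d.
q = Δh / Σ(b_i/K_i) = 16.3 / 3386 = 0.004814 m/day.
In each layer the seepage velocity is v_i = q/n_i, so the layer transit time is t_i = b_i·n_i / q:
  layer 1 (sandy clay): t_1 = 10.4 × 0.10 / 0.004814 = 216.0 d
  layer 2 (silty sand): t_2 = 8.19 × 0.23 / 0.004814 = 391.3 d
  layer 3 (weathered basalt): t_3 = 12.0 × 0.14 / 0.004814 = 349.0 d
Total t = Σ t_i = 956.3 days = 2.618 years.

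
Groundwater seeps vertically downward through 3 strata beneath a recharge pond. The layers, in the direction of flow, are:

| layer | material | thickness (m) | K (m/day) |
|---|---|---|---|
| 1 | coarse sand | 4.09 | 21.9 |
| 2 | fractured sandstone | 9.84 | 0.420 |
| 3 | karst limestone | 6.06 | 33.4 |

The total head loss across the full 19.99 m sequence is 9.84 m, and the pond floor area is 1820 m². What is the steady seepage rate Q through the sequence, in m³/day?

753

Flow is perpendicular to layering, so the layers act in series and the equivalent K is the thickness-weighted harmonic mean.
Total thickness L = 4.09 + 9.84 + 6.06 = 19.99 m.
Σ(b_i/K_i) = 4.09/21.9 + 9.84/0.420 + 6.06/33.4 = 23.80 d.
K_eq = L / Σ(b_i/K_i) = 19.99 / 23.80 = 0.8400 m/day.
Q = K_eq · A · (Δh/L) = 0.8400 × 1820 × (9.84/19.99) = 752.6 m³/day.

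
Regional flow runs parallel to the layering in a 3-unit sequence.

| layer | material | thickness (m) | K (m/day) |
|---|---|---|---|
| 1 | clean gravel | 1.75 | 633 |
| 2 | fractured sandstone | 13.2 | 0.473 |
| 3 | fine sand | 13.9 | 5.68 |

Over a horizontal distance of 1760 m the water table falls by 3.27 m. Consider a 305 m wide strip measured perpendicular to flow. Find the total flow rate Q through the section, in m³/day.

676

Flow is parallel to layering, so each bed carries its own Darcy discharge and the transmissivities add.
Σ(K_i·b_i) = 633×1.75 + 0.473×13.2 + 5.68×13.9 = 1193 m²/day.
Hydraulic gradient i = Δh / L = 3.27 / 1760 = 0.001858.
Q = Σ(K_i·b_i) · W · i = 1193 × 305 × 0.001858 = 676.0 m³/day.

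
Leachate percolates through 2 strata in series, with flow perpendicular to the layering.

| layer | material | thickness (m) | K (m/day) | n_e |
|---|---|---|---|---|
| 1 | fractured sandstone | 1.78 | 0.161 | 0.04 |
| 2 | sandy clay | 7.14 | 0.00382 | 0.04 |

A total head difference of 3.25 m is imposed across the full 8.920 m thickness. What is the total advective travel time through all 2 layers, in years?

With flow normal to the layers, continuity requires the same specific discharge q through every layer.
Σ(b_i/K_i) = 1.78/0.161 + 7.14/0.00382 = 1880 d.
q = Δh / Σ(b_i/K_i) = 3.25 / 1880 = 0.001729 m/day.
In each layer the seepage velocity is v_i = q/n_i, so the layer transit time is t_i = b_i·n_i / q:
  layer 1 (fractured sandstone): t_1 = 1.78 × 0.04 / 0.001729 = 41.19 d
  layer 2 (sandy clay): t_2 = 7.14 × 0.04 / 0.001729 = 165.2 d
Total t = Σ t_i = 206.4 days = 0.5651 years.

0.565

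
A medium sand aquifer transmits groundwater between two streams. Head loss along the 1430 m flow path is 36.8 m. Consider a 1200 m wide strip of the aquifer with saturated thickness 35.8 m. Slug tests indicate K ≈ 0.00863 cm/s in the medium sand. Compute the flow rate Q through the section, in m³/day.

Convert K: 0.00863 cm/s × 864 = 7.456 m/day.
Cross-sectional area A = 1200 × 35.8 = 42960 m².
Hydraulic gradient i = Δh / L = 36.8 / 1430 = 0.02573.
Darcy's law: Q = K · A · i = 7.456 × 42960 × 0.02573 = 8243 m³/day.

8240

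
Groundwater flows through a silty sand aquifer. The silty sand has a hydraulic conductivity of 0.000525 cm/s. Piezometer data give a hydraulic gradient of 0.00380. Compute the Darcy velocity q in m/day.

Convert K: 0.000525 cm/s × 864 = 0.4536 m/day.
Hydraulic gradient i = 0.00380.
Specific discharge q = K · i = 0.4536 × 0.003800 = 0.001724 m/day.

0.00172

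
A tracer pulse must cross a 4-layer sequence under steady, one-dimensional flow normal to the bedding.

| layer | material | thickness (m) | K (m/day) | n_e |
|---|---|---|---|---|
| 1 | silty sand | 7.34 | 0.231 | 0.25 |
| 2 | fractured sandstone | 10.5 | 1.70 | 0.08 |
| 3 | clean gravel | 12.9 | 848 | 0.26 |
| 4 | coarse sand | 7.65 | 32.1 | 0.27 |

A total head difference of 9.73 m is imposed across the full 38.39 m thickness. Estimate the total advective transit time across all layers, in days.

With flow normal to the layers, continuity requires the same specific discharge q through every layer.
Σ(b_i/K_i) = 7.34/0.231 + 10.5/1.70 + 12.9/848 + 7.65/32.1 = 38.20 d.
q = Δh / Σ(b_i/K_i) = 9.73 / 38.20 = 0.2547 m/day.
In each layer the seepage velocity is v_i = q/n_i, so the layer transit time is t_i = b_i·n_i / q:
  layer 1 (silty sand): t_1 = 7.34 × 0.25 / 0.2547 = 7.205 d
  layer 2 (fractured sandstone): t_2 = 10.5 × 0.08 / 0.2547 = 3.298 d
  layer 3 (clean gravel): t_3 = 12.9 × 0.26 / 0.2547 = 13.17 d
  layer 4 (coarse sand): t_4 = 7.65 × 0.27 / 0.2547 = 8.110 d
Total t = Σ t_i = 31.78 days.

31.8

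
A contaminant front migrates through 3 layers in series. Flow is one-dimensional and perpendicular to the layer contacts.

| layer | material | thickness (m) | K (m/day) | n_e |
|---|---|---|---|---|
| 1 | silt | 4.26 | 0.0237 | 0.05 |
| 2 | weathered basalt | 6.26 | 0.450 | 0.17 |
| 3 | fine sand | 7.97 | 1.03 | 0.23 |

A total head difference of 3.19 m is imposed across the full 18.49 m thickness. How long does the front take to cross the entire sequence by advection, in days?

With flow normal to the layers, continuity requires the same specific discharge q through every layer.
Σ(b_i/K_i) = 4.26/0.0237 + 6.26/0.450 + 7.97/1.03 = 201.4 d.
q = Δh / Σ(b_i/K_i) = 3.19 / 201.4 = 0.01584 m/day.
In each layer the seepage velocity is v_i = q/n_i, so the layer transit time is t_i = b_i·n_i / q:
  layer 1 (silt): t_1 = 4.26 × 0.05 / 0.01584 = 13.45 d
  layer 2 (weathered basalt): t_2 = 6.26 × 0.17 / 0.01584 = 67.19 d
  layer 3 (fine sand): t_3 = 7.97 × 0.23 / 0.01584 = 115.7 d
Total t = Σ t_i = 196.4 days.

196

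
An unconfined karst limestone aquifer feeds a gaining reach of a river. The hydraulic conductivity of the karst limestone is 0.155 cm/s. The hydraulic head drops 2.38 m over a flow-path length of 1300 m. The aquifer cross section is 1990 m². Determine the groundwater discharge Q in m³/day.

488

Convert K: 0.155 cm/s × 864 = 133.9 m/day.
Hydraulic gradient i = Δh / L = 2.38 / 1300 = 0.001831.
Darcy's law: Q = K · A · i = 133.9 × 1990 × 0.001831 = 487.9 m³/day.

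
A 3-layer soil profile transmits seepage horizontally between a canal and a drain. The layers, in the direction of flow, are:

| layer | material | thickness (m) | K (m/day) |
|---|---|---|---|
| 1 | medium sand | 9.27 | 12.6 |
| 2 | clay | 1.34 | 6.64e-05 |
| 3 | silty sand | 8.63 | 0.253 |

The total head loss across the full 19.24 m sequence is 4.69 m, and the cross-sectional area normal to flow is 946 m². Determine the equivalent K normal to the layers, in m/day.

0.000952

Flow is perpendicular to layering, so the layers act in series and the equivalent K is the thickness-weighted harmonic mean.
Total thickness L = 9.27 + 1.34 + 8.63 = 19.24 m.
Σ(b_i/K_i) = 9.27/12.6 + 1.34/6.64e-05 + 8.63/0.253 = 20216 d.
K_eq = L / Σ(b_i/K_i) = 19.24 / 20216 = 0.0009517 m/day.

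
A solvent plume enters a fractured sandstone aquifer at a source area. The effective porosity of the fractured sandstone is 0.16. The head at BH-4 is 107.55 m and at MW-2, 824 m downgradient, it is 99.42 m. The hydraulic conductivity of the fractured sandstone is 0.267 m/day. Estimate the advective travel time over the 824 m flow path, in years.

Hydraulic gradient i = (107.55 − 99.42) / 824 = 8.13 / 824 = 0.009867.
Darcy flux q = K · i = 0.2670 × 0.009867 = 0.002634 m/day.
Seepage velocity v = q / n_e = 0.002634 / 0.16 = 0.01646 m/day.
Travel time t = L / v = 824 / 0.01646 = 50046 days = 137.0 years.

137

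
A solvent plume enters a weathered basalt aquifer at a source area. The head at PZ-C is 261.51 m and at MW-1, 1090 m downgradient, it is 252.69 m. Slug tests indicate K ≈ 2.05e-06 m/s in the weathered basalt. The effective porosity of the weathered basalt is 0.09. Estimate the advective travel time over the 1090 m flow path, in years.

Convert K: 2.05e-06 m/s × 86400 = 0.1771 m/day.
Hydraulic gradient i = (261.51 − 252.69) / 1090 = 8.82 / 1090 = 0.008092.
Darcy flux q = K · i = 0.1771 × 0.008092 = 0.001433 m/day.
Seepage velocity v = q / n_e = 0.001433 / 0.09 = 0.01592 m/day.
Travel time t = L / v = 1090 / 0.01592 = 68448 days = 187.4 years.

187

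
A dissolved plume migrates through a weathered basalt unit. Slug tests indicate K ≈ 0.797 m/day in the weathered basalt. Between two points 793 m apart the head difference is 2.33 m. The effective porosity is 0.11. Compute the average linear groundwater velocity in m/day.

Hydraulic gradient i = Δh / L = 2.33 / 793 = 0.002938.
Darcy flux q = K · i = 0.7970 × 0.002938 = 0.002342 m/day.
Seepage velocity v = q / n_e = 0.002342 / 0.11 = 0.02129 m/day.

0.0213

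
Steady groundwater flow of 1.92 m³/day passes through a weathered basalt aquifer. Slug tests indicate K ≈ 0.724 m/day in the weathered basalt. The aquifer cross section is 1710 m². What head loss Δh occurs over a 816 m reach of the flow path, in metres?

From Q = K·A·i, i = Q / (K·A) = 1.92 / (0.7240 × 1710) = 0.001551.
Head loss Δh = i · L = 0.001551 × 816 = 1.265 m.

1.27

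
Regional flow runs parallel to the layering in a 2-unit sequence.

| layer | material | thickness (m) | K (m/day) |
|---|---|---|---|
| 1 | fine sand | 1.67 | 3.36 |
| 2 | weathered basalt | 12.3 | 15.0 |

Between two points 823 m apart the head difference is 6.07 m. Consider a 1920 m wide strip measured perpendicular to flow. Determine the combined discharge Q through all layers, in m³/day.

Flow is parallel to layering, so each bed carries its own Darcy discharge and the transmissivities add.
Σ(K_i·b_i) = 3.36×1.67 + 15.0×12.3 = 190.1 m²/day.
Hydraulic gradient i = Δh / L = 6.07 / 823 = 0.007375.
Q = Σ(K_i·b_i) · W · i = 190.1 × 1920 × 0.007375 = 2692 m³/day.

2690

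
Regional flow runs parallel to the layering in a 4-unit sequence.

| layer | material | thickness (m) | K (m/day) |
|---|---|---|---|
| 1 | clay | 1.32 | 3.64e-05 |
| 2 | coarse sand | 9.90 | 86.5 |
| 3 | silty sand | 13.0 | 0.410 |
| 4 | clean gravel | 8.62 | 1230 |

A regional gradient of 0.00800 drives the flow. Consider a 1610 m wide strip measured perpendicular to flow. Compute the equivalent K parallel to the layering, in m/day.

349

Flow is parallel to layering, so each bed carries its own Darcy discharge and the transmissivities add.
Σ(K_i·b_i) = 3.64e-05×1.32 + 86.5×9.90 + 0.410×13.0 + 1230×8.62 = 11464 m²/day.
Total thickness b = 32.84 m, so K_eq = Σ(K_i·b_i)/b = 349.1 m/day.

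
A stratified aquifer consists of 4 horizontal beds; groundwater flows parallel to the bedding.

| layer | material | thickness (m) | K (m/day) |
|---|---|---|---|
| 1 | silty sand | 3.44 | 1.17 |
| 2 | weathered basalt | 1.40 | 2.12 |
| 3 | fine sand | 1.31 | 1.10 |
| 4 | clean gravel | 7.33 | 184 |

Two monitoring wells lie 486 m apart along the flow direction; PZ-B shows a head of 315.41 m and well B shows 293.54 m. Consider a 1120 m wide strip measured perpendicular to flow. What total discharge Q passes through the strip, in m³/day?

Flow is parallel to layering, so each bed carries its own Darcy discharge and the transmissivities add.
Σ(K_i·b_i) = 1.17×3.44 + 2.12×1.40 + 1.10×1.31 + 184×7.33 = 1357 m²/day.
Hydraulic gradient i = (315.41 − 293.54) / 486 = 21.87 / 486 = 0.04500.
Q = Σ(K_i·b_i) · W · i = 1357 × 1120 × 0.04500 = 68401 m³/day.

68400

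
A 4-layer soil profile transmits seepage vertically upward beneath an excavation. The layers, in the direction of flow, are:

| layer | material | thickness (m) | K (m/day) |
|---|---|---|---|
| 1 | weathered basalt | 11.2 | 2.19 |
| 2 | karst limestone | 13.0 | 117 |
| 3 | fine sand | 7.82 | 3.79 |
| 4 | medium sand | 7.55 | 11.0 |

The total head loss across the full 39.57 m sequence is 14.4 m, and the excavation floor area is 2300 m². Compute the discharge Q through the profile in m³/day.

4150

Flow is perpendicular to layering, so the layers act in series and the equivalent K is the thickness-weighted harmonic mean.
Total thickness L = 11.2 + 13.0 + 7.82 + 7.55 = 39.57 m.
Σ(b_i/K_i) = 11.2/2.19 + 13.0/117 + 7.82/3.79 + 7.55/11.0 = 7.975 d.
K_eq = L / Σ(b_i/K_i) = 39.57 / 7.975 = 4.962 m/day.
Q = K_eq · A · (Δh/L) = 4.962 × 2300 × (14.4/39.57) = 4153 m³/day.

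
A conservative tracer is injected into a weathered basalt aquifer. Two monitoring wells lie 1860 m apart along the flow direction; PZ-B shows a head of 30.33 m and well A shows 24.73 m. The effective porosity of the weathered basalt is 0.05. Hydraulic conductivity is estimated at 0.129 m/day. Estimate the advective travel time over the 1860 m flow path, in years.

Hydraulic gradient i = (30.33 − 24.73) / 1860 = 5.6 / 1860 = 0.003011.
Darcy flux q = K · i = 0.1290 × 0.003011 = 0.0003884 m/day.
Seepage velocity v = q / n_e = 0.0003884 / 0.05 = 0.007768 m/day.
Travel time t = L / v = 1860 / 0.007768 = 2.395e+05 days = 655.6 years.

656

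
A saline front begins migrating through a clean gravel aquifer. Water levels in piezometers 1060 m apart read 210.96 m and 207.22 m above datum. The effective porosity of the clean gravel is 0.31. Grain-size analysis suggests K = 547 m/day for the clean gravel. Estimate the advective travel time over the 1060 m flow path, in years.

Hydraulic gradient i = (210.96 − 207.22) / 1060 = 3.74 / 1060 = 0.003528.
Darcy flux q = K · i = 547.0 × 0.003528 = 1.930 m/day.
Seepage velocity v = q / n_e = 1.930 / 0.31 = 6.226 m/day.
Travel time t = L / v = 1060 / 6.226 = 170.3 days = 0.4661 years.

0.466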